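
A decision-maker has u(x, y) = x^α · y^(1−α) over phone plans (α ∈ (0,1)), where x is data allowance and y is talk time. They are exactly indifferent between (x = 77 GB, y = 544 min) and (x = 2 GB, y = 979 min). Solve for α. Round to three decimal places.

α ≈ 0.139

Set the two utilities equal: 77^α·544^(1−α) = 2^α·979^(1−α).
Taking logs: α·ln 77 + (1−α)·ln 544 = α·ln 2 + (1−α)·ln 979, i.e. α·3.650658 = (1−α)·0.587582.
With A = 3.650658 and B = 0.587582: α·A = (1−α)·B, so α = B/(A+B) = 0.587582/4.238240 ≈ 0.139.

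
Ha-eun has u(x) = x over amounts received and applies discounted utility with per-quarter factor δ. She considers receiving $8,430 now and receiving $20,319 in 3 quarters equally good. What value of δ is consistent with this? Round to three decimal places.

Equating discounted utilities: u(8430) = δ^3·u(20319) ⇒ δ^3 = u(8430)/u(20319).
With u(x) = x: δ^3 = 8430/20319 = 0.41488.
Hence δ = (0.41488)^(1/3) = 0.74583.

δ ≈ 0.746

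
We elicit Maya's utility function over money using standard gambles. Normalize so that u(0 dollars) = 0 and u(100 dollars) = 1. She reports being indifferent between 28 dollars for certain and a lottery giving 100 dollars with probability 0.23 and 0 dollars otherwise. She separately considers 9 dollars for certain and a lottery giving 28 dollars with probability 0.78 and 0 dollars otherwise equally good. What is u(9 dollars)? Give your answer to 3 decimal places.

First, u(28 dollars) = 0.23·u(100 dollars) + 0.77·u(0 dollars) = 0.23.
Then u(9 dollars) = 0.78·u(28 dollars) + 0.22·u(0 dollars) = 0.78·0.23 + 0.22·0.00 = 0.1794.

0.179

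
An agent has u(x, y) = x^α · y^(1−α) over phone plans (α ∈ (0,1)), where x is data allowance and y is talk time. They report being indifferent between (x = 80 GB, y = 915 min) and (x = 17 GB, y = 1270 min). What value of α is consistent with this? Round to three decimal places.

α ≈ 0.175

Indifference: 80^α · 915^(1−α) = 17^α · 1270^(1−α).
(80/17)^α = (1270/915)^(1−α); take logs: α·ln(80/17) = (1−α)·ln(1270/915), i.e. α·1.548813 = (1−α)·0.327848.
Thus α·(1.876661) = 0.327848, so α = 0.327848/1.876661 ≈ 0.175.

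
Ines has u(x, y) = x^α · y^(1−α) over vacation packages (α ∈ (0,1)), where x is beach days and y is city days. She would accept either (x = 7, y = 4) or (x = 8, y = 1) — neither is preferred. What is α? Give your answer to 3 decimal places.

Indifference: 7^α · 4^(1−α) = 8^α · 1^(1−α).
(7/8)^α = (1/4)^(1−α); take logs: α·ln(7/8) = (1−α)·ln(1/4), i.e. α·-0.133531 = (1−α)·-1.386294.
Thus α·(-1.519825) = -1.386294, so α = -1.386294/-1.519825 ≈ 0.912.

α ≈ 0.912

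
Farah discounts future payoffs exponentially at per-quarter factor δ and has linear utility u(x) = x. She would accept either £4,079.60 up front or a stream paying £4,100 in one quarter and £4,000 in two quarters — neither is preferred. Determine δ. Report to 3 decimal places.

Equating present values: 4079.60 = 4100δ + 4000δ².
Rearranged: 4000δ² + 4100δ − 4079.60 = 0.
By the quadratic formula (taking the positive root), δ = (−4100 + √82083600.00) / 8000 ≈ 0.620.

δ ≈ 0.620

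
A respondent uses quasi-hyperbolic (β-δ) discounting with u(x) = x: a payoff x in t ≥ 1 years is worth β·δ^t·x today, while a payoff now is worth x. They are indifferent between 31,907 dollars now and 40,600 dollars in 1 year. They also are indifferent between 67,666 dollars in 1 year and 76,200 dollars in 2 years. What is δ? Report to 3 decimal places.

δ ≈ 0.888

The second indifference involves only future payoffs, so β cancels: β·δ^1·67666 = β·δ^2·76200, giving δ = 67666/76200 = 0.88801.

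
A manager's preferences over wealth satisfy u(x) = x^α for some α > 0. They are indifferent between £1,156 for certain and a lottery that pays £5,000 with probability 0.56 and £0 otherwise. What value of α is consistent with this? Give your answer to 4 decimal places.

EU(lottery) = 0.56·5000^α + 0.44·0 = 0.56·5000^α.
Indifference: 1156^α = 0.56·5000^α, so (1156/5000)^α = 0.56.
Taking logs: α·ln(1156/5000) = ln(0.56), so α = -0.5798185 / -1.4644721 ≈ 0.3959.

α ≈ 0.3959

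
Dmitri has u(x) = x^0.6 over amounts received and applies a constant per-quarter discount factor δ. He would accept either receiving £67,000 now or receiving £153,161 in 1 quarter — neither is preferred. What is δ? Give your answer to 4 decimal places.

δ ≈ 0.6089

Equating discounted utilities: u(67000) = δ·u(153161) ⇒ δ = u(67000)/u(153161).
Since u(x) = x^0.6, δ = (67000/153161)^0.6 = 0.43745^0.6 = 0.60891.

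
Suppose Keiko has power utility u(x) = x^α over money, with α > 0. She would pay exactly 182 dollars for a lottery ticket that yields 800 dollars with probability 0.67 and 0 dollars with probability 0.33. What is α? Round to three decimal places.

EU(lottery) = 0.67·800^α + 0.33·0 = 0.67·800^α.
Indifference: 182^α = 0.67·800^α, so (182/800)^α = 0.67.
Take logs: α = ln 0.67 / ln(182/800) ≈ 0.27048.

α ≈ 0.270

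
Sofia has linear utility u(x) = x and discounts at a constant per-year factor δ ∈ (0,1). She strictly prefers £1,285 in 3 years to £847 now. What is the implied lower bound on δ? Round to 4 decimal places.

δ > 0.8703

Comparing present values: 847 < δ^3·1285.
So δ^3 > 847/1285 = 0.65914; taking the cube root of both positive sides preserves the inequality.
δ > 0.65914^(1/3) = 0.8703.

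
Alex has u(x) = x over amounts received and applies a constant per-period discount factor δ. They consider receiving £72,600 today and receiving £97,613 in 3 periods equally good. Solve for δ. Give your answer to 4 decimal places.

The payoff in 3 periods is discounted by δ^3, so u(72600) = δ^3·u(97613) and δ^3 = u(72600)/u(97613).
With u(x) = x: δ^3 = 72600/97613 = 0.74375.
Taking the cube root: δ = 0.74375^(1/3) ≈ 0.9060.

δ ≈ 0.9060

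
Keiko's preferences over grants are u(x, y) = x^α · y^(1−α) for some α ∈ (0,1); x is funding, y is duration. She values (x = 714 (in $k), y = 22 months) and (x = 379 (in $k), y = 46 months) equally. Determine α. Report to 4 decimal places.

α ≈ 0.5380

Indifference: 714^α · 22^(1−α) = 379^α · 46^(1−α).
Taking logs: α·ln 714 + (1−α)·ln 22 = α·ln 379 + (1−α)·ln 46, i.e. α·0.6333468 = (1−α)·0.7375989.
So α/(1−α) = (0.7375989)/(0.6333468) = 1.1646051, and α = 1.1646051/2.1646051 ≈ 0.5380.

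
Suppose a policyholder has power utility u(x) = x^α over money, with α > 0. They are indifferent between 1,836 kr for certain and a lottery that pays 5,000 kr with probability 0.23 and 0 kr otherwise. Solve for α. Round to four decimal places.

The lottery's expected utility is 0.23·u(5000) + 0.77·u(0) = 0.23·5000^α (since u(0) = 0 for α > 0).
Indifference: 1836^α = 0.23·5000^α, so (1836/5000)^α = 0.23.
Take logs: α = ln 0.23 / ln(1836/5000) ≈ 1.466964.

α ≈ 1.4670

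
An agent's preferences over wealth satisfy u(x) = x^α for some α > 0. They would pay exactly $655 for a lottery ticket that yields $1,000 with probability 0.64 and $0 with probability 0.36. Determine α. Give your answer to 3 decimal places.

α ≈ 1.055

EU(lottery) = 0.64·1000^α + 0.36·0 = 0.64·1000^α.
Indifference: 655^α = 0.64·1000^α, so (655/1000)^α = 0.64.
Taking logs: α·ln(655/1000) = ln(0.64), so α = -0.446287 / -0.423120 ≈ 1.055.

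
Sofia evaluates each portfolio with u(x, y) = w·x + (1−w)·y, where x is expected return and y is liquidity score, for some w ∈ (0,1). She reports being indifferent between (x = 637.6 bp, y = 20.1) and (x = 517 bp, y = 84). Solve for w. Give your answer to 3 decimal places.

u(637.6,20.1) = u(517,84) means w·637.6 + (1−w)·20.1 = w·517 + (1−w)·84.
Rearranging, 120.6·w − 63.9·(1−w) = 0.
Hence w = 63.9/(120.6+63.9) = 63.9/184.5 = 0.346.

w = 0.346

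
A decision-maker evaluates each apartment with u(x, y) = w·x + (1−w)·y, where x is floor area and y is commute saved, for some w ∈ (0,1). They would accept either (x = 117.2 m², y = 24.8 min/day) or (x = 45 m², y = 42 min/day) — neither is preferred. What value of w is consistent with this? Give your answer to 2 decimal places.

u(117.2,24.8) = u(45,42) means w·117.2 + (1−w)·24.8 = w·45 + (1−w)·42.
Rearranging, 72.2·w − 17.2·(1−w) = 0.
Hence w = 17.2/(72.2+17.2) = 17.2/89.4 = 0.19.

w = 0.19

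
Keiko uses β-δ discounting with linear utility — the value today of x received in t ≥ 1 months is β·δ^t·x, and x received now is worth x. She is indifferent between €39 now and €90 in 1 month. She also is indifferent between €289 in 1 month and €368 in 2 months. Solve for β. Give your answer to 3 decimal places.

β ≈ 0.552

From the later pair, β·δ^1·289 = β·δ^2·368; dividing through, δ = 289/368 = 0.78533.
The first indifference: 39 = β·δ·90, so β = 39/(δ·90) = 39/(0.78533·90) ≈ 0.552.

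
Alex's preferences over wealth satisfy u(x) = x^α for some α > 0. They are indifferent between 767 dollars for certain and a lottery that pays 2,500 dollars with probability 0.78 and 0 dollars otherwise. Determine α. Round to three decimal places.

Since u(0) = 0, the lottery's EU is 0.78·2500^α.
Setting u(767) equal to that: 767^α = 0.78·2500^α ⇒ (767/2500)^α = 0.78.
α = ln(0.78) / ln(767/2500) = -0.248461/-1.181559 ≈ 0.210.

α ≈ 0.210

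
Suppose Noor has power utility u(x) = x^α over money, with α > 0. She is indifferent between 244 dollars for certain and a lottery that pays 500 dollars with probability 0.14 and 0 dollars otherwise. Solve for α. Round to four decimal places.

α ≈ 2.7405

The lottery's expected utility is 0.14·u(500) + 0.86·u(0) = 0.14·500^α (since u(0) = 0 for α > 0).
Equating: 244^α = 0.14·500^α, i.e. 0.4880^α = 0.14.
Taking logs: α·ln(244/500) = ln(0.14), so α = -1.9661129 / -0.7174399 ≈ 2.7405.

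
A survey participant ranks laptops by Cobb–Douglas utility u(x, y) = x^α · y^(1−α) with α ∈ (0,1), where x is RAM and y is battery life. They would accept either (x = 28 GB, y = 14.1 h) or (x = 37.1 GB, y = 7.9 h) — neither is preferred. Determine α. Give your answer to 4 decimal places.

The Cobb–Douglas utilities coincide, so 28^α·14.1^(1−α) = 37.1^α·7.9^(1−α).
Rearrange to (28/37.1)^α = (7.9/14.1)^(1−α) and take logs: α·-0.2814125 = (1−α)·-0.5793120.
With A = -0.2814125 and B = -0.5793120: α·A = (1−α)·B, so α = B/(A+B) = -0.5793120/-0.8607245 ≈ 0.6731.

α ≈ 0.6731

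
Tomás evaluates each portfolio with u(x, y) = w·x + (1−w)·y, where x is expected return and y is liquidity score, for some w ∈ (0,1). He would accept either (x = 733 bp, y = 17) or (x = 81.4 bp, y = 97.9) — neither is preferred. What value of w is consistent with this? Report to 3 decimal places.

w = 0.110

Equating utilities: w·733 + (1−w)·17 = w·81.4 + (1−w)·97.9.
w·(733−81.4) = (1−w)·(97.9−17), i.e. w·651.6 = (1−w)·80.9.
Hence w = 80.9/(651.6+80.9) = 80.9/732.5 = 0.110.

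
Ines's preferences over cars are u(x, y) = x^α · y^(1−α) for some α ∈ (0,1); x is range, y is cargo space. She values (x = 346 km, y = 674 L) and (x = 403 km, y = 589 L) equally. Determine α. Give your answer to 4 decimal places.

The Cobb–Douglas utilities coincide, so 346^α·674^(1−α) = 403^α·589^(1−α).
(346/403)^α = (589/674)^(1−α); take logs: α·ln(346/403) = (1−α)·ln(589/674), i.e. α·-0.1524978 = (1−α)·-0.1348039.
So α/(1−α) = (-0.1348039)/(-0.1524978) = 0.8839728, and α = 0.8839728/1.8839728 ≈ 0.4692.

α ≈ 0.4692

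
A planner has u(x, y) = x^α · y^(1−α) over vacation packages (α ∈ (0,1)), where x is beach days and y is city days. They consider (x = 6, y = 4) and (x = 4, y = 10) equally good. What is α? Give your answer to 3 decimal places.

Set the two utilities equal: 6^α·4^(1−α) = 4^α·10^(1−α).
Rearrange to (6/4)^α = (10/4)^(1−α) and take logs: α·0.405465 = (1−α)·0.916291.
So α/(1−α) = (0.916291)/(0.405465) = 2.259852, and α = 2.259852/3.259852 ≈ 0.693.

α ≈ 0.693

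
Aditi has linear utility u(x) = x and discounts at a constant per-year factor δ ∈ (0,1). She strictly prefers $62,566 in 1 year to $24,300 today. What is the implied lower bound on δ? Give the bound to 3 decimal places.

Comparing present values: 24300 < δ·62566.
Dividing through by 62566 gives δ > 0.38839.

δ > 0.388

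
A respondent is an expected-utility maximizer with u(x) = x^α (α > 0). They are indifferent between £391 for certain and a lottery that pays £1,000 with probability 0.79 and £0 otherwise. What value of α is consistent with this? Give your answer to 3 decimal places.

α ≈ 0.251

The lottery's expected utility is 0.79·u(1000) + 0.21·u(0) = 0.79·1000^α (since u(0) = 0 for α > 0).
Indifference: 391^α = 0.79·1000^α, so (391/1000)^α = 0.79.
α = ln(0.79) / ln(391/1000) = -0.235722/-0.939048 ≈ 0.251.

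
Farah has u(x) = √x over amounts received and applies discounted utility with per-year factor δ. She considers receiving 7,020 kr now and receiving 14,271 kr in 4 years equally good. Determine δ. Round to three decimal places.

δ ≈ 0.915

Indifference means u(7020) = δ^4 · u(14271), so δ^4 = u(7020)/u(14271).
Since u(x) = √x, δ^4 = √(7020/14271) = 0.70136.
So δ = 0.70136^(1/4) ≈ 0.915.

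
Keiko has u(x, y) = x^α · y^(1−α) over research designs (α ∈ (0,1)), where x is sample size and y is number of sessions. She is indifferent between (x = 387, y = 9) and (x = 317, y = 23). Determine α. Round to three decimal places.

α ≈ 0.825

The Cobb–Douglas utilities coincide, so 387^α·9^(1−α) = 317^α·23^(1−α).
Taking logs: α·ln 387 + (1−α)·ln 9 = α·ln 317 + (1−α)·ln 23, i.e. α·0.199523 = (1−α)·0.938270.
Thus α·(1.137793) = 0.938270, so α = 0.938270/1.137793 ≈ 0.825.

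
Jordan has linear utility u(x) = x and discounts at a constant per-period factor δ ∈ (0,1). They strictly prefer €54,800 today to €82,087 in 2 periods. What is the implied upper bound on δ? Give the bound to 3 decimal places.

The preference means 54800 > δ^2·82087.
Dividing by 82087: δ^2 < 0.66758. Both sides are positive, so the square root keeps the direction.
δ < (54800/82087)^(1/2) ≈ 0.817.

δ < 0.817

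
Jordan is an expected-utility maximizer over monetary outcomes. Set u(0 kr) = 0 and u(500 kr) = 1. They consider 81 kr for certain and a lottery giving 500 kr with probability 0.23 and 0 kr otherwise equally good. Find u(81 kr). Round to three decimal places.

u(81 kr) equals the lottery's expected utility: 0.23·1 + 0.77·0 = 0.23.

0.230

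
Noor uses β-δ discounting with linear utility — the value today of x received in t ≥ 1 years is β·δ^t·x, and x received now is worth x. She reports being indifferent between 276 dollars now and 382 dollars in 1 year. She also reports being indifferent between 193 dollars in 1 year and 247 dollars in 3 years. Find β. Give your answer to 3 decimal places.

β ≈ 0.817

Both payoffs in the second observation are in the future, so β drops out: δ^1·193 = δ^3·247 ⇒ δ^2 = 193/247 = 0.78138, so δ = 0.88396.
The first indifference: 276 = β·δ·382, so β = 276/(δ·382) = 276/(0.88396·382) ≈ 0.817.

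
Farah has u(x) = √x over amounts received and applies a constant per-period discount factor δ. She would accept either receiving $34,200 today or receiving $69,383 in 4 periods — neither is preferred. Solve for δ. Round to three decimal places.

The payoff in 4 periods is discounted by δ^4, so u(34200) = δ^4·u(69383) and δ^4 = u(34200)/u(69383).
Since u(x) = √x, δ^4 = √(34200/69383) = 0.70208.
Hence δ = (0.70208)^(1/4) = 0.91537.

δ ≈ 0.915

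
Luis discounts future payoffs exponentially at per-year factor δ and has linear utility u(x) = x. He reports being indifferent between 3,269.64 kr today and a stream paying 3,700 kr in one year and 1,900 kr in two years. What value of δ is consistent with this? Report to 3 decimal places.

The stream is worth 3700δ + 1900δ² today, so 3700δ + 1900δ² = 3269.64.
Rearranged: 1900δ² + 3700δ − 3269.64 = 0.
δ = (−3700 + √(3700² + 4·1900·3269.64)) / (2·1900) = (−3700 + √38539264.00) / 3800 ≈ 0.660.

δ ≈ 0.660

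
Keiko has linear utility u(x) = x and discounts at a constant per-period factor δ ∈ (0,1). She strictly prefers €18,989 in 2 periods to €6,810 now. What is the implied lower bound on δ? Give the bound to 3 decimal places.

The preference means 6810 < δ^2·18989.
So δ^2 > 6810/18989 = 0.35863; taking the square root of both positive sides preserves the inequality.
δ > 0.35863^(1/2) = 0.599.

δ > 0.599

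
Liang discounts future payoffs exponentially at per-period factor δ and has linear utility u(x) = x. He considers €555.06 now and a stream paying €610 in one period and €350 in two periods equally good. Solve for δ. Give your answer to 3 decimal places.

The stream is worth 610δ + 350δ² today, so 610δ + 350δ² = 555.06.
Rearranged: 350δ² + 610δ − 555.06 = 0.
δ = (−610 + √(610² + 4·350·555.06)) / (2·350) = (−610 + √1149184.00) / 700 ≈ 0.660.

δ ≈ 0.660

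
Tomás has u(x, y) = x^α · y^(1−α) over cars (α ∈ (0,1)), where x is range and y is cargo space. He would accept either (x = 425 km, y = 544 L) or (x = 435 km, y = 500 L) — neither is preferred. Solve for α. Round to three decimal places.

The Cobb–Douglas utilities coincide, so 425^α·544^(1−α) = 435^α·500^(1−α).
Rearrange to (425/435)^α = (500/544)^(1−α) and take logs: α·-0.023257 = (1−α)·-0.084341.
So α/(1−α) = (-0.084341)/(-0.023257) = 3.626478, and α = 3.626478/4.626478 ≈ 0.784.

α ≈ 0.784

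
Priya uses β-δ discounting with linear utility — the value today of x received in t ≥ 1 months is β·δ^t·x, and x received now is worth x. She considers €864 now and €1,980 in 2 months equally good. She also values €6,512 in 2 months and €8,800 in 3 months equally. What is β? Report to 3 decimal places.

The second indifference involves only future payoffs, so β cancels: β·δ^2·6512 = β·δ^3·8800, giving δ = 6512/8800 = 0.74000.
Substituting δ into 864 = β·δ^2·1980: β = 864/(1084.248) ≈ 0.797.

β ≈ 0.797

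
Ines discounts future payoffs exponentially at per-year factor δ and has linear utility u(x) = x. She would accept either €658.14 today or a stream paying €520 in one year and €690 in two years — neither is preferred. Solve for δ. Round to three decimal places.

Present value of the stream is 520·δ + 690·δ². Indifference gives 520δ + 690δ² = 658.14.
Rearranged: 690δ² + 520δ − 658.14 = 0.
δ = (−520 + √(520² + 4·690·658.14)) / (2·690) = (−520 + √2086866.40) / 1380 ≈ 0.670.

δ ≈ 0.670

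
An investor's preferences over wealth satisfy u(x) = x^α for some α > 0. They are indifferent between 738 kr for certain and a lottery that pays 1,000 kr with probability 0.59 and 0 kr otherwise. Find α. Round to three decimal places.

The lottery's expected utility is 0.59·u(1000) + 0.41·u(0) = 0.59·1000^α (since u(0) = 0 for α > 0).
Equating: 738^α = 0.59·1000^α, i.e. 0.7380^α = 0.59.
α = ln(0.59) / ln(738/1000) = -0.527633/-0.303811 ≈ 1.737.

α ≈ 1.737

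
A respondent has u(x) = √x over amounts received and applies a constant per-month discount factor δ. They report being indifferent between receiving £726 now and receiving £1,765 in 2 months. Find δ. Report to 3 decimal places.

δ ≈ 0.801

The payoff in 2 months is discounted by δ^2, so u(726) = δ^2·u(1765) and δ^2 = u(726)/u(1765).
Since u(x) = √x, δ^2 = √(726/1765) = 0.64135.
So δ = 0.64135^(1/2) ≈ 0.801.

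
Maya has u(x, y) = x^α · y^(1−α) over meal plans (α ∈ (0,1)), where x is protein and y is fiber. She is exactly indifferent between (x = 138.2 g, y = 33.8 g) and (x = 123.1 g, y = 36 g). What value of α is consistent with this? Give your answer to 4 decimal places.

α ≈ 0.3527

The Cobb–Douglas utilities coincide, so 138.2^α·33.8^(1−α) = 123.1^α·36^(1−α).
(138.2/123.1)^α = (36/33.8)^(1−α); take logs: α·ln(138.2/123.1) = (1−α)·ln(36/33.8), i.e. α·0.1157049 = (1−α)·0.0630581.
So α/(1−α) = (0.0630581)/(0.1157049) = 0.5449907, and α = 0.5449907/1.5449907 ≈ 0.3527.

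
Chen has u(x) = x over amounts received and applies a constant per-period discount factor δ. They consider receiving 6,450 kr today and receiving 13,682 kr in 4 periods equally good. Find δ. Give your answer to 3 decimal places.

Equating discounted utilities: u(6450) = δ^4·u(13682) ⇒ δ^4 = u(6450)/u(13682).
With u(x) = x: δ^4 = 6450/13682 = 0.47142.
So δ = 0.47142^(1/4) ≈ 0.829.

δ ≈ 0.829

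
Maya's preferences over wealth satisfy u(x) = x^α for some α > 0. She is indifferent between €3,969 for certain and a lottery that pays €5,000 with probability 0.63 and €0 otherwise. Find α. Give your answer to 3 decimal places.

Since u(0) = 0, the lottery's EU is 0.63·5000^α.
Indifference: 3969^α = 0.63·5000^α, so (3969/5000)^α = 0.63.
α = ln(0.63) / ln(3969/5000) = -0.462035/-0.230924 ≈ 2.001.

α ≈ 2.001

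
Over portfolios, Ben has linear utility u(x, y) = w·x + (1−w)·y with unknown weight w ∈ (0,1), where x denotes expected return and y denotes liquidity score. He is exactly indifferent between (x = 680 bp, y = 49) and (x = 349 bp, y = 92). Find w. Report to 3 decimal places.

Equating utilities: w·680 + (1−w)·49 = w·349 + (1−w)·92.
w·(680−349) = (1−w)·(92−49), i.e. w·331 = (1−w)·43.
So w/(1−w) = 43/331 = 0.1299, giving w = 43/(331+43) = 0.115.

w = 0.115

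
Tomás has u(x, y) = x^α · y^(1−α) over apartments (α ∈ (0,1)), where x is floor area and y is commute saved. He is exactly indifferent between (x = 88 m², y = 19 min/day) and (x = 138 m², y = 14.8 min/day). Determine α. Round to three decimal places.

Set the two utilities equal: 88^α·19^(1−α) = 138^α·14.8^(1−α).
Taking logs: α·ln 88 + (1−α)·ln 19 = α·ln 138 + (1−α)·ln 14.8, i.e. α·-0.449917 = (1−α)·-0.249812.
So α/(1−α) = (-0.249812)/(-0.449917) = 0.555240, and α = 0.555240/1.555240 ≈ 0.357.

α ≈ 0.357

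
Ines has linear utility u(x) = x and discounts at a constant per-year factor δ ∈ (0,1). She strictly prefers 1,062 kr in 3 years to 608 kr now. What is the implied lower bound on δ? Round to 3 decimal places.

Comparing present values: 608 < δ^3·1062.
Dividing by 1062: δ^3 > 0.57250. Both sides are positive, so the cube root keeps the direction.
δ > 0.57250^(1/3) = 0.830.

δ > 0.830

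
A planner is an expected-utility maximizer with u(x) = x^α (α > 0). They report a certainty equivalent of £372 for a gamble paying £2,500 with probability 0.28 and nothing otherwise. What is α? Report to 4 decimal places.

α ≈ 0.6682

Since u(0) = 0, the lottery's EU is 0.28·2500^α.
Equating: 372^α = 0.28·2500^α, i.e. 0.1488^α = 0.28.
α = ln(0.28) / ln(372/2500) = -1.2729657/-1.9051522 ≈ 0.6682.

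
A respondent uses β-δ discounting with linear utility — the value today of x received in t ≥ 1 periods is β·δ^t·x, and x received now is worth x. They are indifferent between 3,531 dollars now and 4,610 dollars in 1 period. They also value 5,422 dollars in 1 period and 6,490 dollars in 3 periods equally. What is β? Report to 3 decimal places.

Both payoffs in the second observation are in the future, so β drops out: δ^1·5422 = δ^3·6490 ⇒ δ^2 = 5422/6490 = 0.83544, so δ = 0.91402.
The first indifference: 3531 = β·δ·4610, so β = 3531/(δ·4610) = 3531/(0.91402·4610) ≈ 0.838.

β ≈ 0.838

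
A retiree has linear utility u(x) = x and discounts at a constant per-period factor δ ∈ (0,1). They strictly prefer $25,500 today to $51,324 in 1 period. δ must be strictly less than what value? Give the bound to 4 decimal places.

Comparing present values: 25500 > δ·51324.
So δ < 25500/51324 = 0.49684.

δ < 0.4968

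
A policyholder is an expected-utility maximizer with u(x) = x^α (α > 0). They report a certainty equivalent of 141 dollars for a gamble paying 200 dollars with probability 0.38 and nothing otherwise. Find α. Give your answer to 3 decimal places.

Since u(0) = 0, the lottery's EU is 0.38·200^α.
Setting u(141) equal to that: 141^α = 0.38·200^α ⇒ (141/200)^α = 0.38.
α = ln(0.38) / ln(141/200) = -0.967584/-0.349557 ≈ 2.768.

α ≈ 2.768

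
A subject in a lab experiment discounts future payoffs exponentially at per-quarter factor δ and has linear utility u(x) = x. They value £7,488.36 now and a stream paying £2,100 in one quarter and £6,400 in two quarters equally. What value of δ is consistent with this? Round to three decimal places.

Equating present values: 7488.36 = 2100δ + 6400δ².
So 6400δ² + 2100δ − 7488.36 = 0.
δ = (−2100 + √(2100² + 4·6400·7488.36)) / (2·6400) = (−2100 + √196112016.00) / 12800 ≈ 0.930.

δ ≈ 0.930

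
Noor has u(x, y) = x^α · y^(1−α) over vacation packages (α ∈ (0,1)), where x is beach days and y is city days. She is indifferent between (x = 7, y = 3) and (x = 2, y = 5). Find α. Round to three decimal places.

α ≈ 0.290

Set the two utilities equal: 7^α·3^(1−α) = 2^α·5^(1−α).
(7/2)^α = (5/3)^(1−α); take logs: α·ln(7/2) = (1−α)·ln(5/3), i.e. α·1.252763 = (1−α)·0.510826.
So α/(1−α) = (0.510826)/(1.252763) = 0.407759, and α = 0.407759/1.407759 ≈ 0.290.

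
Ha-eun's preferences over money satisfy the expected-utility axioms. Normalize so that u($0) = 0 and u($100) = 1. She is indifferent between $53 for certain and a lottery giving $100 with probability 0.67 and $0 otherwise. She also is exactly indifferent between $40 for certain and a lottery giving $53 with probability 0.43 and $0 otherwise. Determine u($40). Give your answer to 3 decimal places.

0.288

First, u($53) = 0.67·u($100) + 0.33·u($0) = 0.67.
The second indifference gives u($40) = 0.43·u($53) + 0.57·u($0) = 0.43·0.67 + 0.57·0.00 = 0.2881.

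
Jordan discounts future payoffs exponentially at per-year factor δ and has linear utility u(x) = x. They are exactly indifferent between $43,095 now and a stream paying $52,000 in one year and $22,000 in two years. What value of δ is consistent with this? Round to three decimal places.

Present value of the stream is 52000·δ + 22000·δ². Indifference gives 52000δ + 22000δ² = 43095.
So 22000δ² + 52000δ − 43095 = 0.
The positive root is δ = [−52000 + √(52000² + 4·22000·43095)] / (2·22000) = (−52000 + 80600.000)/44000 ≈ 0.650.

δ ≈ 0.650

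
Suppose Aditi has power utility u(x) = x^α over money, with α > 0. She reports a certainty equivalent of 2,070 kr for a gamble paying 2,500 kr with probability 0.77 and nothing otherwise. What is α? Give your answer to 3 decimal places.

α ≈ 1.385

EU(lottery) = 0.77·2500^α + 0.23·0 = 0.77·2500^α.
Indifference: 2070^α = 0.77·2500^α, so (2070/2500)^α = 0.77.
α = ln(0.77) / ln(2070/2500) = -0.261365/-0.188742 ≈ 1.385.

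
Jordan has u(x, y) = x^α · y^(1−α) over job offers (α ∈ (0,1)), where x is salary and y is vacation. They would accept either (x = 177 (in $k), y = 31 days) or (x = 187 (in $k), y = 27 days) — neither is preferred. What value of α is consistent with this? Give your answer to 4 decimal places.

Set the two utilities equal: 177^α·31^(1−α) = 187^α·27^(1−α).
Rearrange to (177/187)^α = (27/31)^(1−α) and take logs: α·-0.0549589 = (1−α)·-0.1381503.
So α/(1−α) = (-0.1381503)/(-0.0549589) = 2.5137021, and α = 2.5137021/3.5137021 ≈ 0.7154.

α ≈ 0.7154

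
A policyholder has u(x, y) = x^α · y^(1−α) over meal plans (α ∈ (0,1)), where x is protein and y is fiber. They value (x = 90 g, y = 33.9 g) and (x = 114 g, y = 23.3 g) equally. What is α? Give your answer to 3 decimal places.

α ≈ 0.613

Set the two utilities equal: 90^α·33.9^(1−α) = 114^α·23.3^(1−α).
Rearrange to (90/114)^α = (23.3/33.9)^(1−α) and take logs: α·-0.236389 = (1−α)·-0.374962.
With A = -0.236389 and B = -0.374962: α·A = (1−α)·B, so α = B/(A+B) = -0.374962/-0.611351 ≈ 0.613.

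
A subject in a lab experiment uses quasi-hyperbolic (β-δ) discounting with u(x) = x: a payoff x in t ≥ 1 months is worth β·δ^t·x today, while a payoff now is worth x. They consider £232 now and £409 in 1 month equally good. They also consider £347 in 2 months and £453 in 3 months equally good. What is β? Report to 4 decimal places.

β ≈ 0.7405

From the later pair, β·δ^2·347 = β·δ^3·453; dividing through, δ = 347/453 = 0.76600.
Substituting δ into 232 = β·δ·409: β = 232/(313.296) ≈ 0.7405.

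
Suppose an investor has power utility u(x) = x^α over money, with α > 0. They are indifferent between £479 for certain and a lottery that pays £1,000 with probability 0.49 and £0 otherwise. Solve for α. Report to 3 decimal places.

α ≈ 0.969

The lottery's expected utility is 0.49·u(1000) + 0.51·u(0) = 0.49·1000^α (since u(0) = 0 for α > 0).
Indifference: 479^α = 0.49·1000^α, so (479/1000)^α = 0.49.
Taking logs: α·ln(479/1000) = ln(0.49), so α = -0.713350 / -0.736055 ≈ 0.969.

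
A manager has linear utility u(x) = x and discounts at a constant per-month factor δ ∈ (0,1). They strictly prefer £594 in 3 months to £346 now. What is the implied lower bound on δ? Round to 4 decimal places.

Under u(x) = x this choice says 346 < δ^3·594.
Hence δ^3 > 346/594 = 0.58249, and x ↦ x^(1/3) is increasing on (0,∞).
δ > (346/594)^(1/3) ≈ 0.8351.

δ > 0.8351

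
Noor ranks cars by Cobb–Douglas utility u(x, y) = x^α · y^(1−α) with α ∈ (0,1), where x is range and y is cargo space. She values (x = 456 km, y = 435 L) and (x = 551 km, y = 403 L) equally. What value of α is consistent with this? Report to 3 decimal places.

The Cobb–Douglas utilities coincide, so 456^α·435^(1−α) = 551^α·403^(1−α).
Taking logs: α·ln 456 + (1−α)·ln 435 = α·ln 551 + (1−α)·ln 403, i.e. α·-0.189242 = (1−α)·-0.076409.
Thus α·(-0.265651) = -0.076409, so α = -0.076409/-0.265651 ≈ 0.288.

α ≈ 0.288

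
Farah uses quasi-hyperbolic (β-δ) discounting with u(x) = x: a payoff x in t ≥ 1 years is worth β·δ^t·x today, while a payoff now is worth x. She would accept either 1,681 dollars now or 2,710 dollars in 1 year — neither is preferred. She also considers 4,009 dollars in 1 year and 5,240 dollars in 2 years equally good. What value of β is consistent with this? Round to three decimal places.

Both payoffs in the second observation are in the future, so β drops out: δ^1·4009 = δ^2·5240 ⇒ δ = 4009/5240 = 0.76508.
The first indifference: 1681 = β·δ·2710, so β = 1681/(δ·2710) = 1681/(0.76508·2710) ≈ 0.811.

β ≈ 0.811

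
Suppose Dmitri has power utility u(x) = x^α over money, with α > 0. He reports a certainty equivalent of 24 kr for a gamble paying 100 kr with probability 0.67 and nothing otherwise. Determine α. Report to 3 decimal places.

EU(lottery) = 0.67·100^α + 0.33·0 = 0.67·100^α.
Setting u(24) equal to that: 24^α = 0.67·100^α ⇒ (24/100)^α = 0.67.
Taking logs: α·ln(24/100) = ln(0.67), so α = -0.400478 / -1.427116 ≈ 0.281.

α ≈ 0.281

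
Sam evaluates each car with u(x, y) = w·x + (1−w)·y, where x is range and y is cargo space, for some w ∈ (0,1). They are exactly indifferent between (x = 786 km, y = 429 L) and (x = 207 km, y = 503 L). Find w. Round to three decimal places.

w = 0.113

Indifference: w·786 + (1−w)·429 = w·207 + (1−w)·503.
Collecting terms: w·579 = (1−w)·74.
The marginal rate of substitution is 74/579, so w = 74/(579+74) = 0.113.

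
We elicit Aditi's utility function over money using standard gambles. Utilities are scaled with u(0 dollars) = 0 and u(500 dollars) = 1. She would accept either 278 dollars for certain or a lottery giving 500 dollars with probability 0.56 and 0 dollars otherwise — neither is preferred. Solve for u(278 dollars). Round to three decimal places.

By the standard-gamble method, u(278 dollars) is just the indifference probability on the best outcome: 0.56.

0.560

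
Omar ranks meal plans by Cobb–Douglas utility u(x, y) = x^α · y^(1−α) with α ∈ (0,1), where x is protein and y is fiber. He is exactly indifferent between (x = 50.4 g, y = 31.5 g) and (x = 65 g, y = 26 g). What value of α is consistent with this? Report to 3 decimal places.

The Cobb–Douglas utilities coincide, so 50.4^α·31.5^(1−α) = 65^α·26^(1−α).
Rearrange to (50.4/65)^α = (26/31.5)^(1−α) and take logs: α·-0.254396 = (1−α)·-0.191891.
So α/(1−α) = (-0.191891)/(-0.254396) = 0.754300, and α = 0.754300/1.754300 ≈ 0.430.

α ≈ 0.430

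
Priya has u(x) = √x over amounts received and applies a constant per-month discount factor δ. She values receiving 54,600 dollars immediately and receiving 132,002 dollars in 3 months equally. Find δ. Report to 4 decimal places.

δ ≈ 0.8632

The payoff in 3 months is discounted by δ^3, so u(54600) = δ^3·u(132002) and δ^3 = u(54600)/u(132002).
Since u(x) = √x, δ^3 = √(54600/132002) = 0.64314.
Hence δ = (0.64314)^(1/3) = 0.863181.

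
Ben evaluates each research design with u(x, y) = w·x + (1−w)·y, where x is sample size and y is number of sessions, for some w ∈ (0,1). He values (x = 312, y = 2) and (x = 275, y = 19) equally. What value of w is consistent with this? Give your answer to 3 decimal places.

Indifference: w·312 + (1−w)·2 = w·275 + (1−w)·19.
w·(312−275) = (1−w)·(19−2), i.e. w·37 = (1−w)·17.
The marginal rate of substitution is 17/37, so w = 17/(37+17) = 0.315.

w = 0.315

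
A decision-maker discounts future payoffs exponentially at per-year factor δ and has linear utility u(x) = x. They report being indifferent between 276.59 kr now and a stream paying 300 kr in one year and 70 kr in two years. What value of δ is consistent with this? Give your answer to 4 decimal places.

Equating present values: 276.59 = 300δ + 70δ².
So 70δ² + 300δ − 276.59 = 0.
δ = (−300 + √(300² + 4·70·276.59)) / (2·70) = (−300 + √167445.20) / 140 ≈ 0.7800.

δ ≈ 0.7800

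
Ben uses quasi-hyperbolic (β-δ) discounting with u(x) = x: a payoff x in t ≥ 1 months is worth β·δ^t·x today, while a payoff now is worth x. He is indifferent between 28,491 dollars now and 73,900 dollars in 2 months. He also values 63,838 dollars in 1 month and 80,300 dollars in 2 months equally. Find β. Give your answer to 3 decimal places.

β ≈ 0.610

The second indifference involves only future payoffs, so β cancels: β·δ^1·63838 = β·δ^2·80300, giving δ = 63838/80300 = 0.79499.
The first indifference: 28491 = β·δ^2·73900, so β = 28491/(δ^2·73900) = 28491/(0.63202·73900) ≈ 0.610.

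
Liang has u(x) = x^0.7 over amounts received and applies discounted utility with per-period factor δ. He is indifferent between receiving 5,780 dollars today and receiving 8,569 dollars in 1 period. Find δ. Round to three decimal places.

Indifference means u(5780) = δ · u(8569), so δ = u(5780)/u(8569).
With u(x) = x^0.7: δ = 5780^0.7/8569^0.7 = (5780/8569)^0.7 = 0.75910.

δ ≈ 0.759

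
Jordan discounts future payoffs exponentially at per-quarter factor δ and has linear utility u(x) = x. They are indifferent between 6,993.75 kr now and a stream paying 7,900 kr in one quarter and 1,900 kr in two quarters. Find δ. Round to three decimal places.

The stream is worth 7900δ + 1900δ² today, so 7900δ + 1900δ² = 6993.75.
That is, 1900δ² + 7900δ − 6993.75 = 0, a quadratic in δ.
The positive root is δ = [−7900 + √(7900² + 4·1900·6993.75)] / (2·1900) = (−7900 + 10750.000)/3800 ≈ 0.750.

δ ≈ 0.750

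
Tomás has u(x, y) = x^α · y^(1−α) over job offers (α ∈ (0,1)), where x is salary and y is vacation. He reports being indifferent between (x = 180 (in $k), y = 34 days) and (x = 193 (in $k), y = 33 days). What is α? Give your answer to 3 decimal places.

α ≈ 0.300

Set the two utilities equal: 180^α·34^(1−α) = 193^α·33^(1−α).
(180/193)^α = (33/34)^(1−α); take logs: α·ln(180/193) = (1−α)·ln(33/34), i.e. α·-0.069733 = (1−α)·-0.029853.
Thus α·(-0.099586) = -0.029853, so α = -0.029853/-0.099586 ≈ 0.300.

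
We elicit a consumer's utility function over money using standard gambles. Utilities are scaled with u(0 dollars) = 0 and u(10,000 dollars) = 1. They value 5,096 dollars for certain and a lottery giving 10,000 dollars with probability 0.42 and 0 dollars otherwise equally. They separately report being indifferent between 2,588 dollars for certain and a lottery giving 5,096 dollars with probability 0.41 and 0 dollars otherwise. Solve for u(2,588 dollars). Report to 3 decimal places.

0.172

First, u(5,096 dollars) = 0.42·u(10,000 dollars) + 0.58·u(0 dollars) = 0.42.
Chaining: u(2,588 dollars) = 0.41·0.42 + 0.59·0.00 = 0.1722.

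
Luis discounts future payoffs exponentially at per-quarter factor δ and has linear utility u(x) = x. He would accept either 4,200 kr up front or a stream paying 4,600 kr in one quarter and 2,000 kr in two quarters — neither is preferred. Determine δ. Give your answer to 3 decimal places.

δ ≈ 0.700

Equating present values: 4200 = 4600δ + 2000δ².
Rearranged: 2000δ² + 4600δ − 4200 = 0.
The positive root is δ = [−4600 + √(4600² + 4·2000·4200)] / (2·2000) = (−4600 + 7400.000)/4000 ≈ 0.700.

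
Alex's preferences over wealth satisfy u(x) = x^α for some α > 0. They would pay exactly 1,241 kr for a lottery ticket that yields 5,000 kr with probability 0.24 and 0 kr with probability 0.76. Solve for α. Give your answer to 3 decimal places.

α ≈ 1.024

Since u(0) = 0, the lottery's EU is 0.24·5000^α.
Equating: 1241^α = 0.24·5000^α, i.e. 0.2482^α = 0.24.
Take logs: α = ln 0.24 / ln(1241/5000) ≈ 1.02411.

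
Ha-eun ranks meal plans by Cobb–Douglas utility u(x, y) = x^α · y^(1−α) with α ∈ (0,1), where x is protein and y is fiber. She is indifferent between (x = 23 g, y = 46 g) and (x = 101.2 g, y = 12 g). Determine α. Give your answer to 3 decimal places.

α ≈ 0.476

Indifference: 23^α · 46^(1−α) = 101.2^α · 12^(1−α).
Rearrange to (23/101.2)^α = (12/46)^(1−α) and take logs: α·-1.481605 = (1−α)·-1.343735.
So α/(1−α) = (-1.343735)/(-1.481605) = 0.906946, and α = 0.906946/1.906946 ≈ 0.476.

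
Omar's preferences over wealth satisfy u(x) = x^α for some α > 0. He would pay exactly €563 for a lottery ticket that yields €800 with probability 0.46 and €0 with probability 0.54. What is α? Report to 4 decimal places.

EU(lottery) = 0.46·800^α + 0.54·0 = 0.46·800^α.
Equating: 563^α = 0.46·800^α, i.e. 0.7037^α = 0.46.
Take logs: α = ln 0.46 / ln(563/800) ≈ 2.210242.

α ≈ 2.2102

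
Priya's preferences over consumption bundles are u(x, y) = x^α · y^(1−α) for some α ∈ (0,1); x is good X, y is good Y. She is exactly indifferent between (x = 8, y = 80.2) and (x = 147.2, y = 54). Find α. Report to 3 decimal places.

α ≈ 0.120

Set the two utilities equal: 8^α·80.2^(1−α) = 147.2^α·54^(1−α).
Taking logs: α·ln 8 + (1−α)·ln 80.2 = α·ln 147.2 + (1−α)·ln 54, i.e. α·-2.912351 = (1−α)·-0.395539.
So α/(1−α) = (-0.395539)/(-2.912351) = 0.135814, and α = 0.135814/1.135814 ≈ 0.120.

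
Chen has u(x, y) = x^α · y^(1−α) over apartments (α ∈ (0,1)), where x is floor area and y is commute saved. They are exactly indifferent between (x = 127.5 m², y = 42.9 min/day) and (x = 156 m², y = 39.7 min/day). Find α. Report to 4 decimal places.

The Cobb–Douglas utilities coincide, so 127.5^α·42.9^(1−α) = 156^α·39.7^(1−α).
Rearrange to (127.5/156)^α = (39.7/42.9)^(1−α) and take logs: α·-0.2017396 = (1−α)·-0.0775206.
With A = -0.2017396 and B = -0.0775206: α·A = (1−α)·B, so α = B/(A+B) = -0.0775206/-0.2792602 ≈ 0.2776.

α ≈ 0.2776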